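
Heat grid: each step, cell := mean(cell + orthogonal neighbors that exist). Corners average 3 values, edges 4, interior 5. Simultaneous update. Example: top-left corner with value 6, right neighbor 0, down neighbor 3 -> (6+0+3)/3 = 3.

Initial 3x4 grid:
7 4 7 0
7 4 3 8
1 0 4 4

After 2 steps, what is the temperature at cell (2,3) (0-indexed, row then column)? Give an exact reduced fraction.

Step 1: cell (2,3) = 16/3
Step 2: cell (2,3) = 71/18
Full grid after step 2:
  65/12 93/20 24/5 49/12
  1021/240 213/50 94/25 1157/240
  29/9 169/60 233/60 71/18

Answer: 71/18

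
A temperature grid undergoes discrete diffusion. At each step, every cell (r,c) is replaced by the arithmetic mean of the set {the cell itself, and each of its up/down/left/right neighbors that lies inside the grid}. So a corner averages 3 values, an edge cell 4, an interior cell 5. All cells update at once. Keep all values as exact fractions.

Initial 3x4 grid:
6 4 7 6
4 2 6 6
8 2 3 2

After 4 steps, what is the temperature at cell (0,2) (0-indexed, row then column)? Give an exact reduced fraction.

Step 1: cell (0,2) = 23/4
Step 2: cell (0,2) = 649/120
Step 3: cell (0,2) = 18247/3600
Step 4: cell (0,2) = 134041/27000
Full grid after step 4:
  75691/16200 255427/54000 134041/27000 41023/8100
  962453/216000 202301/45000 2858/625 342091/72000
  139607/32400 453479/108000 460289/108000 141167/32400

Answer: 134041/27000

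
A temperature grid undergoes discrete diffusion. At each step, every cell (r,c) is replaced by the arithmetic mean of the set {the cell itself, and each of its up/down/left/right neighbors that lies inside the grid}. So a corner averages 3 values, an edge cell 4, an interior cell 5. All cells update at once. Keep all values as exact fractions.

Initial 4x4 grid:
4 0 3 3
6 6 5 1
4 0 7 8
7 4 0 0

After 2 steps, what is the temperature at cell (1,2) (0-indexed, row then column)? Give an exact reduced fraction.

Step 1: cell (1,2) = 22/5
Step 2: cell (1,2) = 94/25
Full grid after step 2:
  139/36 191/60 191/60 28/9
  959/240 81/20 94/25 899/240
  369/80 93/25 387/100 179/48
  4 147/40 73/24 113/36

Answer: 94/25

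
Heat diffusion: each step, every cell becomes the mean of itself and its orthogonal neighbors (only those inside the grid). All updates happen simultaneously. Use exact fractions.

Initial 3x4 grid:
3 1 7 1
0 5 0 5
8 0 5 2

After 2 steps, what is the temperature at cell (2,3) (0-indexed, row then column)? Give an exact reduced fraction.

Answer: 31/12

Derivation:
Step 1: cell (2,3) = 4
Step 2: cell (2,3) = 31/12
Full grid after step 2:
  28/9 527/240 899/240 103/36
  23/10 181/50 58/25 221/60
  67/18 607/240 293/80 31/12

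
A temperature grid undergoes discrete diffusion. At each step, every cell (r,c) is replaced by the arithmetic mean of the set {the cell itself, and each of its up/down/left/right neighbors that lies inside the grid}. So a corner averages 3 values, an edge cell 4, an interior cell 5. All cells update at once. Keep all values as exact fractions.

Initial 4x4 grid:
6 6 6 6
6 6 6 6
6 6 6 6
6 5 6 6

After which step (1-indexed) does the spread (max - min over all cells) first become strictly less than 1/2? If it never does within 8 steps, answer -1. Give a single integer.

Answer: 1

Derivation:
Step 1: max=6, min=17/3, spread=1/3
  -> spread < 1/2 first at step 1
Step 2: max=6, min=689/120, spread=31/120
Step 3: max=6, min=6269/1080, spread=211/1080
Step 4: max=6, min=631157/108000, spread=16843/108000
Step 5: max=53921/9000, min=5693357/972000, spread=130111/972000
Step 6: max=3232841/540000, min=171317633/29160000, spread=3255781/29160000
Step 7: max=3228893/540000, min=5148446309/874800000, spread=82360351/874800000
Step 8: max=580693559/97200000, min=154712683109/26244000000, spread=2074577821/26244000000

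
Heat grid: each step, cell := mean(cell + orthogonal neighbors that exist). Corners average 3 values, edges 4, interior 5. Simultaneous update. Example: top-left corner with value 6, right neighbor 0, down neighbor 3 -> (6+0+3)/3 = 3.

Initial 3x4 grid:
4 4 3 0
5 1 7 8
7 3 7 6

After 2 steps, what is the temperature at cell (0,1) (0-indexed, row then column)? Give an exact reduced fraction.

Answer: 89/24

Derivation:
Step 1: cell (0,1) = 3
Step 2: cell (0,1) = 89/24
Full grid after step 2:
  139/36 89/24 461/120 149/36
  211/48 419/100 237/50 1267/240
  55/12 77/16 449/80 6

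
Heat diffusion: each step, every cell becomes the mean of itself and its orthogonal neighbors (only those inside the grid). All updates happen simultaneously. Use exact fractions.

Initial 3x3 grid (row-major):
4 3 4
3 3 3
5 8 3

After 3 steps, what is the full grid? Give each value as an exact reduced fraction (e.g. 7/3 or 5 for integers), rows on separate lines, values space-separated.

After step 1:
  10/3 7/2 10/3
  15/4 4 13/4
  16/3 19/4 14/3
After step 2:
  127/36 85/24 121/36
  197/48 77/20 61/16
  83/18 75/16 38/9
After step 3:
  1609/432 5141/1440 1543/432
  11587/2880 4799/1200 3659/960
  965/216 4169/960 229/54

Answer: 1609/432 5141/1440 1543/432
11587/2880 4799/1200 3659/960
965/216 4169/960 229/54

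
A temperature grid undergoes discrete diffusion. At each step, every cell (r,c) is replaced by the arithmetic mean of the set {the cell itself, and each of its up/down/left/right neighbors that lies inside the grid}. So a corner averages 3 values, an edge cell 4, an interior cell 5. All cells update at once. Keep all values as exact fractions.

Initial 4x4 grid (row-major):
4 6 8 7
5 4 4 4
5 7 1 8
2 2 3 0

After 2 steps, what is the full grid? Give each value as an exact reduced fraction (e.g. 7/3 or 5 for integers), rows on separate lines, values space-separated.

After step 1:
  5 11/2 25/4 19/3
  9/2 26/5 21/5 23/4
  19/4 19/5 23/5 13/4
  3 7/2 3/2 11/3
After step 2:
  5 439/80 1337/240 55/9
  389/80 116/25 26/5 293/60
  321/80 437/100 347/100 259/60
  15/4 59/20 199/60 101/36

Answer: 5 439/80 1337/240 55/9
389/80 116/25 26/5 293/60
321/80 437/100 347/100 259/60
15/4 59/20 199/60 101/36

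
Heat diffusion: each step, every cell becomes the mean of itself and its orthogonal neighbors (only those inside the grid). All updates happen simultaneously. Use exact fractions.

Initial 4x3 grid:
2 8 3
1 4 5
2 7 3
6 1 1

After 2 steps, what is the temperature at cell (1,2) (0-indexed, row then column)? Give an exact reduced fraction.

Answer: 217/48

Derivation:
Step 1: cell (1,2) = 15/4
Step 2: cell (1,2) = 217/48
Full grid after step 2:
  61/18 73/16 40/9
  179/48 373/100 217/48
  253/80 403/100 769/240
  43/12 709/240 113/36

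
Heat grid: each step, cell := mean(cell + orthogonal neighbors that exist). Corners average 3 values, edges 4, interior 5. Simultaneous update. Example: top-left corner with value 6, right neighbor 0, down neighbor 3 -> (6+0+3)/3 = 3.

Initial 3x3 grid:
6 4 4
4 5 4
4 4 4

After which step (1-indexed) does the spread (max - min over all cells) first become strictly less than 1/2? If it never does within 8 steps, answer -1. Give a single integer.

Step 1: max=19/4, min=4, spread=3/4
Step 2: max=85/18, min=329/80, spread=439/720
Step 3: max=4871/1080, min=1487/360, spread=41/108
  -> spread < 1/2 first at step 3
Step 4: max=290737/64800, min=91129/21600, spread=347/1296
Step 5: max=17195639/3888000, min=5488463/1296000, spread=2921/15552
Step 6: max=1027115233/233280000, min=332117161/77760000, spread=24611/186624
Step 7: max=61284185351/13996800000, min=19996126367/4665600000, spread=207329/2239488
Step 8: max=3667070713297/839808000000, min=1204162789849/279936000000, spread=1746635/26873856

Answer: 3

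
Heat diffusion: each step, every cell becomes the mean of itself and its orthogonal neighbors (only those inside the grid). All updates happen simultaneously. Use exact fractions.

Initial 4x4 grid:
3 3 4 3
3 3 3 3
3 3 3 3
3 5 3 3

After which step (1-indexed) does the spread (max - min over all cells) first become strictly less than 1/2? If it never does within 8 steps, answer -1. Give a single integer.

Answer: 3

Derivation:
Step 1: max=11/3, min=3, spread=2/3
Step 2: max=211/60, min=3, spread=31/60
Step 3: max=1831/540, min=221/72, spread=347/1080
  -> spread < 1/2 first at step 3
Step 4: max=179329/54000, min=33691/10800, spread=5437/27000
Step 5: max=1600909/486000, min=1012717/324000, spread=163667/972000
Step 6: max=2378783/729000, min=20378497/6480000, spread=6896167/58320000
Step 7: max=1421550361/437400000, min=9194707291/2916000000, spread=846885347/8748000000
Step 8: max=21227843213/6561000000, min=82836795031/26244000000, spread=2074577821/26244000000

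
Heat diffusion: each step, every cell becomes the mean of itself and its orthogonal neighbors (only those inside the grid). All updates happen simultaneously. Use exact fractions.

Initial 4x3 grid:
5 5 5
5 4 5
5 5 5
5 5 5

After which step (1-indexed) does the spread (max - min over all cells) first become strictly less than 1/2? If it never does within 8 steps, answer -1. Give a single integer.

Step 1: max=5, min=19/4, spread=1/4
  -> spread < 1/2 first at step 1
Step 2: max=5, min=477/100, spread=23/100
Step 3: max=1987/400, min=23189/4800, spread=131/960
Step 4: max=35609/7200, min=209449/43200, spread=841/8640
Step 5: max=7106627/1440000, min=83857949/17280000, spread=56863/691200
Step 6: max=63810457/12960000, min=756065659/155520000, spread=386393/6220800
Step 7: max=25499641187/5184000000, min=302646276869/62208000000, spread=26795339/497664000
Step 8: max=1528113850333/311040000000, min=18178584285871/3732480000000, spread=254051069/5971968000

Answer: 1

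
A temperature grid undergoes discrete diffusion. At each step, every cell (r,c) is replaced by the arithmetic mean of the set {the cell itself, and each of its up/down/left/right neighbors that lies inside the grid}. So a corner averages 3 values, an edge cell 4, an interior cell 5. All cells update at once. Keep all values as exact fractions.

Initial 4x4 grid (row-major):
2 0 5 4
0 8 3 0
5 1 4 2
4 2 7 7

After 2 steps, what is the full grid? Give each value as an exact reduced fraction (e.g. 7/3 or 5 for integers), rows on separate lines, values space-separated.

Answer: 49/18 589/240 55/16 11/4
559/240 179/50 301/100 25/8
167/48 79/25 393/100 427/120
29/9 97/24 517/120 163/36

Derivation:
After step 1:
  2/3 15/4 3 3
  15/4 12/5 4 9/4
  5/2 4 17/5 13/4
  11/3 7/2 5 16/3
After step 2:
  49/18 589/240 55/16 11/4
  559/240 179/50 301/100 25/8
  167/48 79/25 393/100 427/120
  29/9 97/24 517/120 163/36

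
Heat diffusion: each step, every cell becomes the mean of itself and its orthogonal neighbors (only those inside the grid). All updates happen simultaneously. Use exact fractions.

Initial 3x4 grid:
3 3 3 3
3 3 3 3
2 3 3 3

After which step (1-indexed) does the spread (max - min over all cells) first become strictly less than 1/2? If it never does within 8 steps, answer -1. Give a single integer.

Answer: 1

Derivation:
Step 1: max=3, min=8/3, spread=1/3
  -> spread < 1/2 first at step 1
Step 2: max=3, min=49/18, spread=5/18
Step 3: max=3, min=607/216, spread=41/216
Step 4: max=3, min=73543/25920, spread=4217/25920
Step 5: max=21521/7200, min=4456451/1555200, spread=38417/311040
Step 6: max=429403/144000, min=268735789/93312000, spread=1903471/18662400
Step 7: max=12844241/4320000, min=16195170911/5598720000, spread=18038617/223948800
Step 8: max=1153473241/388800000, min=974501417149/335923200000, spread=883978523/13436928000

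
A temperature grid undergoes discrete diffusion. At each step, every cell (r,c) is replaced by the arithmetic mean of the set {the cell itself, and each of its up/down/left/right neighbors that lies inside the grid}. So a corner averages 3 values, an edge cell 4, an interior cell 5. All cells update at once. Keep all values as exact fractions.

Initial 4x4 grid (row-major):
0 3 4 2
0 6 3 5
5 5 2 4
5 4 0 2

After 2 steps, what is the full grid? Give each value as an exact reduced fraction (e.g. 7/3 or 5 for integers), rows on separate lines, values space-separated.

Answer: 7/3 213/80 167/48 61/18
109/40 89/25 167/50 173/48
467/120 357/100 329/100 231/80
143/36 437/120 103/40 29/12

Derivation:
After step 1:
  1 13/4 3 11/3
  11/4 17/5 4 7/2
  15/4 22/5 14/5 13/4
  14/3 7/2 2 2
After step 2:
  7/3 213/80 167/48 61/18
  109/40 89/25 167/50 173/48
  467/120 357/100 329/100 231/80
  143/36 437/120 103/40 29/12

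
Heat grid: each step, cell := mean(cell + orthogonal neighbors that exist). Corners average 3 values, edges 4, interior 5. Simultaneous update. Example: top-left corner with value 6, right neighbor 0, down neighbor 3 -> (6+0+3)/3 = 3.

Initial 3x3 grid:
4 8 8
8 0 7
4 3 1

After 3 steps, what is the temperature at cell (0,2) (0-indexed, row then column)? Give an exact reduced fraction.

Answer: 757/135

Derivation:
Step 1: cell (0,2) = 23/3
Step 2: cell (0,2) = 50/9
Step 3: cell (0,2) = 757/135
Full grid after step 3:
  2983/540 2357/450 757/135
  16331/3600 2449/500 4039/900
  257/60 6703/1800 1109/270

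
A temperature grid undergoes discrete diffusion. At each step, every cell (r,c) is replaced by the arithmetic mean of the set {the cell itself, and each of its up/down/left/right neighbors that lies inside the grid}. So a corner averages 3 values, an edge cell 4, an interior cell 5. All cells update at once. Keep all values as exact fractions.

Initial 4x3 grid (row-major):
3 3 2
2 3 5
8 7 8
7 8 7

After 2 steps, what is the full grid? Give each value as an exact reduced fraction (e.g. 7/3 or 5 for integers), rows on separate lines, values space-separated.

After step 1:
  8/3 11/4 10/3
  4 4 9/2
  6 34/5 27/4
  23/3 29/4 23/3
After step 2:
  113/36 51/16 127/36
  25/6 441/100 223/48
  367/60 154/25 1543/240
  251/36 1763/240 65/9

Answer: 113/36 51/16 127/36
25/6 441/100 223/48
367/60 154/25 1543/240
251/36 1763/240 65/9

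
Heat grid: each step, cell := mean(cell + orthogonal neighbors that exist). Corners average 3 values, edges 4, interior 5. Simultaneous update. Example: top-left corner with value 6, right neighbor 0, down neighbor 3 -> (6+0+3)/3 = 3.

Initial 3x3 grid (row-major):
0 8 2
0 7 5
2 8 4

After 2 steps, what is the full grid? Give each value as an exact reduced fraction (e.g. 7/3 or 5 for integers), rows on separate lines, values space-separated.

After step 1:
  8/3 17/4 5
  9/4 28/5 9/2
  10/3 21/4 17/3
After step 2:
  55/18 1051/240 55/12
  277/80 437/100 623/120
  65/18 397/80 185/36

Answer: 55/18 1051/240 55/12
277/80 437/100 623/120
65/18 397/80 185/36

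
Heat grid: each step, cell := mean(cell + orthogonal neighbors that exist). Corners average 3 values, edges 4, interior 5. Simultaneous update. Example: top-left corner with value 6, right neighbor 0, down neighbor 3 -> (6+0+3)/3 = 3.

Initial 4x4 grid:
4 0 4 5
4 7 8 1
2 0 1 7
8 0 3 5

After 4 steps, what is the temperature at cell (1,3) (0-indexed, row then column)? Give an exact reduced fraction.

Answer: 859523/216000

Derivation:
Step 1: cell (1,3) = 21/4
Step 2: cell (1,3) = 977/240
Step 3: cell (1,3) = 30593/7200
Step 4: cell (1,3) = 859523/216000
Full grid after step 4:
  46373/12960 201001/54000 209837/54000 266453/64800
  756439/216000 638887/180000 697499/180000 859523/216000
  700031/216000 607511/180000 70483/20000 279673/72000
  203321/64800 168239/54000 62017/18000 15547/4320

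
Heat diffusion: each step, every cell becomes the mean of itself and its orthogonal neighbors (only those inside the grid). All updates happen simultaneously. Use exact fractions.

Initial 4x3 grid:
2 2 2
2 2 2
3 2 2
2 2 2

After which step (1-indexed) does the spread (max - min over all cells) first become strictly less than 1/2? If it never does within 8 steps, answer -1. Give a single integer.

Step 1: max=7/3, min=2, spread=1/3
  -> spread < 1/2 first at step 1
Step 2: max=271/120, min=2, spread=31/120
Step 3: max=2371/1080, min=2, spread=211/1080
Step 4: max=232897/108000, min=3647/1800, spread=14077/108000
Step 5: max=2084407/972000, min=219683/108000, spread=5363/48600
Step 6: max=62060809/29160000, min=122869/60000, spread=93859/1166400
Step 7: max=3709474481/1749600000, min=199736467/97200000, spread=4568723/69984000
Step 8: max=221732435629/104976000000, min=6013618889/2916000000, spread=8387449/167961600

Answer: 1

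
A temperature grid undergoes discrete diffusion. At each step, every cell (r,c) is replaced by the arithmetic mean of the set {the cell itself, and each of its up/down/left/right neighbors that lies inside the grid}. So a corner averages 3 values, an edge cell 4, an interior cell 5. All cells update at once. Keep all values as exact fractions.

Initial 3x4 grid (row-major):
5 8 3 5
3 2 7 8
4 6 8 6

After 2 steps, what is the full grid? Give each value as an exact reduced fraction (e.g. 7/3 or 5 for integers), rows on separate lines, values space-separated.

After step 1:
  16/3 9/2 23/4 16/3
  7/2 26/5 28/5 13/2
  13/3 5 27/4 22/3
After step 2:
  40/9 1247/240 1271/240 211/36
  551/120 119/25 149/25 743/120
  77/18 1277/240 1481/240 247/36

Answer: 40/9 1247/240 1271/240 211/36
551/120 119/25 149/25 743/120
77/18 1277/240 1481/240 247/36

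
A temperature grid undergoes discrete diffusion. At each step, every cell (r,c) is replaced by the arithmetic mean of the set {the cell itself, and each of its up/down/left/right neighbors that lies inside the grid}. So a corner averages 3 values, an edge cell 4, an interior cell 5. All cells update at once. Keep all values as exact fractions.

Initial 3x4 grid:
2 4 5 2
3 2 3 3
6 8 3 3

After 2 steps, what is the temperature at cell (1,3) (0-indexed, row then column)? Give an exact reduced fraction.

Answer: 737/240

Derivation:
Step 1: cell (1,3) = 11/4
Step 2: cell (1,3) = 737/240
Full grid after step 2:
  19/6 55/16 797/240 115/36
  191/48 369/100 177/50 737/240
  41/9 14/3 19/5 10/3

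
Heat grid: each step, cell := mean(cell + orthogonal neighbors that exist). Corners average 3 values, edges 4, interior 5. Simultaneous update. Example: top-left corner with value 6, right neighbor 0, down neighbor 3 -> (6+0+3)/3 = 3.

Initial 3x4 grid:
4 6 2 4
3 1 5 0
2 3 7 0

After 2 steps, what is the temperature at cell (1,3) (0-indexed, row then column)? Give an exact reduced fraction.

Step 1: cell (1,3) = 9/4
Step 2: cell (1,3) = 115/48
Full grid after step 2:
  121/36 463/120 25/8 17/6
  131/40 78/25 337/100 115/48
  101/36 199/60 37/12 25/9

Answer: 115/48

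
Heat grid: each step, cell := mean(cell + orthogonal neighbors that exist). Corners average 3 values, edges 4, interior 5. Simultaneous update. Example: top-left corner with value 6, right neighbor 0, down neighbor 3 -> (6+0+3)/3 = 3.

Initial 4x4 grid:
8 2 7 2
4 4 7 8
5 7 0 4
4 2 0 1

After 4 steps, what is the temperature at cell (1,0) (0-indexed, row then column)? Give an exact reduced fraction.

Step 1: cell (1,0) = 21/4
Step 2: cell (1,0) = 1183/240
Step 3: cell (1,0) = 34531/7200
Step 4: cell (1,0) = 1010497/216000
Full grid after step 4:
  39647/8100 1052167/216000 1052911/216000 313411/64800
  1010497/216000 205483/45000 800077/180000 472073/108000
  180581/43200 709093/180000 322427/90000 75529/21600
  49007/12960 9083/2700 16153/5400 91667/32400

Answer: 1010497/216000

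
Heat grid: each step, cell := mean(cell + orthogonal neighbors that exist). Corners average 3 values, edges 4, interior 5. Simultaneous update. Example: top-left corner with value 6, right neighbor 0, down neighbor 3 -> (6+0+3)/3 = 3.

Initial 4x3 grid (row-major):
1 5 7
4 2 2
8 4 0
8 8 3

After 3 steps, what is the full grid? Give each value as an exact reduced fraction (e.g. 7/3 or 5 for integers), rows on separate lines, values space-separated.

Answer: 4147/1080 17677/4800 7759/2160
30383/7200 3829/1000 12479/3600
12361/2400 13337/3000 1663/450
703/120 73031/14400 9079/2160

Derivation:
After step 1:
  10/3 15/4 14/3
  15/4 17/5 11/4
  6 22/5 9/4
  8 23/4 11/3
After step 2:
  65/18 303/80 67/18
  989/240 361/100 49/15
  443/80 109/25 49/15
  79/12 1309/240 35/9
After step 3:
  4147/1080 17677/4800 7759/2160
  30383/7200 3829/1000 12479/3600
  12361/2400 13337/3000 1663/450
  703/120 73031/14400 9079/2160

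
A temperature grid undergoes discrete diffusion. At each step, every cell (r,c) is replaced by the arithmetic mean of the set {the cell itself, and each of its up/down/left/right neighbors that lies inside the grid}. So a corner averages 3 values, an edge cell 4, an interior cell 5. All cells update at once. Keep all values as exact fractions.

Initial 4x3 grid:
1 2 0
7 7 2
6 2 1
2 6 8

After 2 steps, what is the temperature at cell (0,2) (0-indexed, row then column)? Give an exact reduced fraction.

Step 1: cell (0,2) = 4/3
Step 2: cell (0,2) = 19/9
Full grid after step 2:
  133/36 67/24 19/9
  101/24 373/100 133/48
  557/120 102/25 303/80
  161/36 557/120 17/4

Answer: 19/9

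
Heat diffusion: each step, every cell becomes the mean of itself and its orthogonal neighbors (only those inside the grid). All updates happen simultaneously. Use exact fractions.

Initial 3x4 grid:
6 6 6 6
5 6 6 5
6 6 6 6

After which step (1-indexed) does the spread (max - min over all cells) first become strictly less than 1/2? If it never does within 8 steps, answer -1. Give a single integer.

Step 1: max=6, min=17/3, spread=1/3
  -> spread < 1/2 first at step 1
Step 2: max=587/100, min=1373/240, spread=179/1200
Step 3: max=5267/900, min=12523/2160, spread=589/10800
Step 4: max=2101147/360000, min=5018693/864000, spread=120299/4320000
Step 5: max=18892277/3240000, min=301693087/51840000, spread=116669/10368000
Step 6: max=7553729107/1296000000, min=18110777933/3110400000, spread=90859619/15552000000
Step 7: max=453121971113/77760000000, min=1087010280247/186624000000, spread=2412252121/933120000000
Step 8: max=27184750489867/4665600000000, min=65229014164373/11197440000000, spread=71935056539/55987200000000

Answer: 1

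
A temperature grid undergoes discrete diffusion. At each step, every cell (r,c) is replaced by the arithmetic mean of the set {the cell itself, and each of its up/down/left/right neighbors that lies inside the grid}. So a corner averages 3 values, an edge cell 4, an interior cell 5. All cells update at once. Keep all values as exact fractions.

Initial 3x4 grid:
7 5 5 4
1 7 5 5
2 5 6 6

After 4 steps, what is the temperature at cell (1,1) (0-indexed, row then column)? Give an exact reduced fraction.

Step 1: cell (1,1) = 23/5
Step 2: cell (1,1) = 509/100
Step 3: cell (1,1) = 4701/1000
Step 4: cell (1,1) = 579893/120000
Full grid after step 4:
  608449/129600 1043909/216000 1099909/216000 329287/64800
  1287317/288000 579893/120000 905777/180000 561697/108000
  575999/129600 251821/54000 137723/27000 84103/16200

Answer: 579893/120000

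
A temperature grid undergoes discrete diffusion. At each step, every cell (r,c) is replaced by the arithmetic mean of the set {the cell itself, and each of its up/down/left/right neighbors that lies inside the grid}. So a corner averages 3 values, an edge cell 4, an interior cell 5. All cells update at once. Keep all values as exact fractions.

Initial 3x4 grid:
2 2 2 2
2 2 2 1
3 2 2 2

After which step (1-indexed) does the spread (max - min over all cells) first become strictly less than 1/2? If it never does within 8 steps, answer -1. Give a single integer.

Step 1: max=7/3, min=5/3, spread=2/3
Step 2: max=41/18, min=413/240, spread=401/720
Step 3: max=473/216, min=3883/2160, spread=847/2160
  -> spread < 1/2 first at step 3
Step 4: max=277981/129600, min=1581989/864000, spread=813653/2592000
Step 5: max=16415729/7776000, min=14421499/7776000, spread=199423/777600
Step 6: max=972641551/466560000, min=875725601/466560000, spread=1938319/9331200
Step 7: max=57806299109/27993600000, min=53018909659/27993600000, spread=95747789/559872000
Step 8: max=3441283785631/1679616000000, min=3206278002881/1679616000000, spread=940023131/6718464000

Answer: 3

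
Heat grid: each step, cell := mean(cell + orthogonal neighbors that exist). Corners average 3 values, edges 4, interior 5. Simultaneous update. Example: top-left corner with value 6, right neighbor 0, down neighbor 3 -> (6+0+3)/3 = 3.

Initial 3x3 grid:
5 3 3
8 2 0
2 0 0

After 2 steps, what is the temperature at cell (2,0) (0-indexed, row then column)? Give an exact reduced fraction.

Answer: 103/36

Derivation:
Step 1: cell (2,0) = 10/3
Step 2: cell (2,0) = 103/36
Full grid after step 2:
  77/18 791/240 13/6
  931/240 247/100 117/80
  103/36 26/15 3/4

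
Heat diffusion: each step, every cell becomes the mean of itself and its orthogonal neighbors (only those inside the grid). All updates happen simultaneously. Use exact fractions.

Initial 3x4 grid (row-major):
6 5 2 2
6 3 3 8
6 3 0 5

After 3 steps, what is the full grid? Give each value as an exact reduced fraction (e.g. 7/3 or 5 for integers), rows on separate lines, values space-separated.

Answer: 2033/432 14921/3600 94/25 1367/360
65729/14400 1516/375 21911/6000 27347/7200
157/36 3063/800 25847/7200 8057/2160

Derivation:
After step 1:
  17/3 4 3 4
  21/4 4 16/5 9/2
  5 3 11/4 13/3
After step 2:
  179/36 25/6 71/20 23/6
  239/48 389/100 349/100 481/120
  53/12 59/16 797/240 139/36
After step 3:
  2033/432 14921/3600 94/25 1367/360
  65729/14400 1516/375 21911/6000 27347/7200
  157/36 3063/800 25847/7200 8057/2160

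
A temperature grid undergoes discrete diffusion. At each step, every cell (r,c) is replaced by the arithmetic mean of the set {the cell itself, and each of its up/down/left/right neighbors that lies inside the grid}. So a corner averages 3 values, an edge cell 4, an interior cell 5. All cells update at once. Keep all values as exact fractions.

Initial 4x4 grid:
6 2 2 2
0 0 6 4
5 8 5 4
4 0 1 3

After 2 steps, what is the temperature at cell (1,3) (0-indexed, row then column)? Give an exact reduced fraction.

Step 1: cell (1,3) = 4
Step 2: cell (1,3) = 211/60
Full grid after step 2:
  95/36 341/120 347/120 29/9
  193/60 309/100 92/25 211/60
  17/5 191/50 361/100 58/15
  7/2 121/40 389/120 107/36

Answer: 211/60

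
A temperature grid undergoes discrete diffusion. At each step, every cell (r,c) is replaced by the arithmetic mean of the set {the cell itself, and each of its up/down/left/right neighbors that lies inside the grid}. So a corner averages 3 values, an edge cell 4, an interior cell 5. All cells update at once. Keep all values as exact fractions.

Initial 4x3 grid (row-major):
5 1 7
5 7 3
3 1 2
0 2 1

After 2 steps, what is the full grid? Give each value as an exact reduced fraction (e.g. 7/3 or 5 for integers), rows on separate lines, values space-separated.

Answer: 41/9 59/15 161/36
859/240 423/100 407/120
143/48 57/25 67/24
59/36 11/6 53/36

Derivation:
After step 1:
  11/3 5 11/3
  5 17/5 19/4
  9/4 3 7/4
  5/3 1 5/3
After step 2:
  41/9 59/15 161/36
  859/240 423/100 407/120
  143/48 57/25 67/24
  59/36 11/6 53/36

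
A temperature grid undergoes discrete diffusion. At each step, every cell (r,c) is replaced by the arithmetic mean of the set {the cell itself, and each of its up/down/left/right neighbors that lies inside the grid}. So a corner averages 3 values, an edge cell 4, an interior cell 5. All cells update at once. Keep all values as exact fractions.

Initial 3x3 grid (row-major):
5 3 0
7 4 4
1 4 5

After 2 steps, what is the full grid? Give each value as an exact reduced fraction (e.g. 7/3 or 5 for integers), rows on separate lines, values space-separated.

After step 1:
  5 3 7/3
  17/4 22/5 13/4
  4 7/2 13/3
After step 2:
  49/12 221/60 103/36
  353/80 92/25 859/240
  47/12 487/120 133/36

Answer: 49/12 221/60 103/36
353/80 92/25 859/240
47/12 487/120 133/36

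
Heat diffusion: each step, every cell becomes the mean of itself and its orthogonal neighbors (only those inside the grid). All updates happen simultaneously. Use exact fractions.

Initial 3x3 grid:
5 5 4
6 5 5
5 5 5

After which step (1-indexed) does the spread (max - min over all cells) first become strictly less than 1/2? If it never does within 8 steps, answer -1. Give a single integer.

Answer: 3

Derivation:
Step 1: max=16/3, min=14/3, spread=2/3
Step 2: max=1267/240, min=85/18, spread=401/720
Step 3: max=11237/2160, min=5261/1080, spread=143/432
  -> spread < 1/2 first at step 3
Step 4: max=665479/129600, min=317677/64800, spread=1205/5184
Step 5: max=39770813/7776000, min=19250969/3888000, spread=10151/62208
Step 6: max=2372662111/466560000, min=1159606993/233280000, spread=85517/746496
Step 7: max=141961756517/27993600000, min=69855204821/13996800000, spread=720431/8957952
Step 8: max=8495677489399/1679616000000, min=4200422955637/839808000000, spread=6069221/107495424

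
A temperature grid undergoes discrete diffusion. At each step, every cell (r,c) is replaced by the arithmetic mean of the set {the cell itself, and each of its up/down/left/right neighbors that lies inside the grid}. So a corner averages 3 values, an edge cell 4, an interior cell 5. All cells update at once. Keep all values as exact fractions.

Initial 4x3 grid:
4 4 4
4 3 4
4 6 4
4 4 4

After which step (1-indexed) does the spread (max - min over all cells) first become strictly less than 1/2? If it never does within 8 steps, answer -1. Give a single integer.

Answer: 3

Derivation:
Step 1: max=9/2, min=15/4, spread=3/4
Step 2: max=219/50, min=23/6, spread=41/75
Step 3: max=10333/2400, min=18701/4800, spread=131/320
  -> spread < 1/2 first at step 3
Step 4: max=45889/10800, min=170941/43200, spread=841/2880
Step 5: max=36541813/8640000, min=68818901/17280000, spread=56863/230400
Step 6: max=326637083/77760000, min=624294691/155520000, spread=386393/2073600
Step 7: max=130287570253/31104000000, min=250526888381/62208000000, spread=26795339/165888000
Step 8: max=7786258816127/1866240000000, min=15096171877879/3732480000000, spread=254051069/1990656000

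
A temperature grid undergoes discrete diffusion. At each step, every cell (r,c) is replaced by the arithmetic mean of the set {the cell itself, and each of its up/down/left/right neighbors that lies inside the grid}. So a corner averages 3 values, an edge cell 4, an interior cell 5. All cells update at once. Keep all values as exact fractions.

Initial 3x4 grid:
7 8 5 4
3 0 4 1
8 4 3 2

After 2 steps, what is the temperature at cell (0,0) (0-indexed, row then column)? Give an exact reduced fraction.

Step 1: cell (0,0) = 6
Step 2: cell (0,0) = 31/6
Full grid after step 2:
  31/6 401/80 971/240 34/9
  193/40 393/100 353/100 641/240
  53/12 79/20 29/10 8/3

Answer: 31/6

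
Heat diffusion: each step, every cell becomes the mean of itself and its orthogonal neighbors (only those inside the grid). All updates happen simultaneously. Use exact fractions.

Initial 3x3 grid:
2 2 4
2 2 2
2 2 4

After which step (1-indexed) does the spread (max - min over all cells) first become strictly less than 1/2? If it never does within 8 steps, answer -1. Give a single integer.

Step 1: max=3, min=2, spread=1
Step 2: max=49/18, min=2, spread=13/18
Step 3: max=1877/720, min=155/72, spread=109/240
  -> spread < 1/2 first at step 3
Step 4: max=32549/12960, min=3961/1800, spread=20149/64800
Step 5: max=6413933/2592000, min=586891/259200, spread=545023/2592000
Step 6: max=378423751/155520000, min=7411237/3240000, spread=36295/248832
Step 7: max=22547570597/9331200000, min=1799335831/777600000, spread=305773/2985984
Step 8: max=1343058670159/559872000000, min=18094575497/7776000000, spread=2575951/35831808

Answer: 3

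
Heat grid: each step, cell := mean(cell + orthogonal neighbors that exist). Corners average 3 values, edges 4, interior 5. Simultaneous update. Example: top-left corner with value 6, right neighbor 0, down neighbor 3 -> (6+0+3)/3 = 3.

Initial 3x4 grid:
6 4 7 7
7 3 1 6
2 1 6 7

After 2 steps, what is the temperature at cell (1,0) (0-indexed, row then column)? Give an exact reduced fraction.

Step 1: cell (1,0) = 9/2
Step 2: cell (1,0) = 167/40
Full grid after step 2:
  91/18 1117/240 1261/240 50/9
  167/40 203/50 431/100 457/80
  65/18 797/240 1061/240 46/9

Answer: 167/40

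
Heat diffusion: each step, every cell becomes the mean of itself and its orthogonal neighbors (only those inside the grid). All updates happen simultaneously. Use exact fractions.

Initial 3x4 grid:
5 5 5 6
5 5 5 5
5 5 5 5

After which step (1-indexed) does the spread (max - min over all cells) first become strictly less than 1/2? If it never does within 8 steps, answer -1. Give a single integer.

Step 1: max=16/3, min=5, spread=1/3
  -> spread < 1/2 first at step 1
Step 2: max=95/18, min=5, spread=5/18
Step 3: max=1121/216, min=5, spread=41/216
Step 4: max=133817/25920, min=5, spread=4217/25920
Step 5: max=7985149/1555200, min=36079/7200, spread=38417/311040
Step 6: max=477760211/93312000, min=722597/144000, spread=1903471/18662400
Step 7: max=28594589089/5598720000, min=21715759/4320000, spread=18038617/223948800
Step 8: max=1712884182851/335923200000, min=1956926759/388800000, spread=883978523/13436928000

Answer: 1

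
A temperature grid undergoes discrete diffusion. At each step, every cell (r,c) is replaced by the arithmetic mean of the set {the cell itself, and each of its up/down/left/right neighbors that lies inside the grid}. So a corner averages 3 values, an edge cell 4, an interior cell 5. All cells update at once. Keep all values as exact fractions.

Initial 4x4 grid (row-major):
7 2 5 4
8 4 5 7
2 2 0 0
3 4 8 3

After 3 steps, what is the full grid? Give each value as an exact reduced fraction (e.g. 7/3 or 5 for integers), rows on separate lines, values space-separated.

After step 1:
  17/3 9/2 4 16/3
  21/4 21/5 21/5 4
  15/4 12/5 3 5/2
  3 17/4 15/4 11/3
After step 2:
  185/36 551/120 541/120 40/9
  283/60 411/100 97/25 481/120
  18/5 88/25 317/100 79/24
  11/3 67/20 11/3 119/36
After step 3:
  5201/1080 8257/1800 7841/1800 2333/540
  15809/3600 12491/3000 5903/1500 7031/1800
  4651/1200 71/20 10517/3000 6199/1800
  637/180 4261/1200 12143/3600 739/216

Answer: 5201/1080 8257/1800 7841/1800 2333/540
15809/3600 12491/3000 5903/1500 7031/1800
4651/1200 71/20 10517/3000 6199/1800
637/180 4261/1200 12143/3600 739/216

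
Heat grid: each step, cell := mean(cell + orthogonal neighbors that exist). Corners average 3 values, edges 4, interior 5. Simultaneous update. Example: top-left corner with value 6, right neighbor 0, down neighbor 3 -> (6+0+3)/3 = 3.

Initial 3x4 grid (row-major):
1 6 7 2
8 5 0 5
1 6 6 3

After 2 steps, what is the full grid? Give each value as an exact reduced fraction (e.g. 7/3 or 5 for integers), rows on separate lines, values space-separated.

Answer: 9/2 37/8 533/120 131/36
75/16 113/25 98/25 493/120
53/12 73/16 1051/240 131/36

Derivation:
After step 1:
  5 19/4 15/4 14/3
  15/4 5 23/5 5/2
  5 9/2 15/4 14/3
After step 2:
  9/2 37/8 533/120 131/36
  75/16 113/25 98/25 493/120
  53/12 73/16 1051/240 131/36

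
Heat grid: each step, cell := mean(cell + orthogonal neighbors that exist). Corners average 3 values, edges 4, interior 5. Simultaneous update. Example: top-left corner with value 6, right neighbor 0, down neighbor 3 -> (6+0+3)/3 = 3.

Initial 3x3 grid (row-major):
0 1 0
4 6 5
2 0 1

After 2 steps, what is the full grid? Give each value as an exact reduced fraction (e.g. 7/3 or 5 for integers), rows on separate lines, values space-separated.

Answer: 77/36 517/240 9/4
37/15 66/25 51/20
29/12 189/80 29/12

Derivation:
After step 1:
  5/3 7/4 2
  3 16/5 3
  2 9/4 2
After step 2:
  77/36 517/240 9/4
  37/15 66/25 51/20
  29/12 189/80 29/12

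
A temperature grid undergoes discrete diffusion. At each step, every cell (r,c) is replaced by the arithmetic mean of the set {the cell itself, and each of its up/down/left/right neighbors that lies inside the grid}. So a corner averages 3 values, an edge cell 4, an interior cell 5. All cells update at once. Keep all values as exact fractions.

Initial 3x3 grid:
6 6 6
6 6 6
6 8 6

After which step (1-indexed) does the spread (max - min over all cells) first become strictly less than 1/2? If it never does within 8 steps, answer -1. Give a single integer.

Step 1: max=20/3, min=6, spread=2/3
Step 2: max=787/120, min=6, spread=67/120
Step 3: max=6917/1080, min=607/100, spread=1807/5400
  -> spread < 1/2 first at step 3
Step 4: max=2749963/432000, min=16561/2700, spread=33401/144000
Step 5: max=24557933/3888000, min=1663391/270000, spread=3025513/19440000
Step 6: max=9796126867/1555200000, min=89155949/14400000, spread=53531/497664
Step 7: max=585904925849/93312000000, min=24119116051/3888000000, spread=450953/5971968
Step 8: max=35101223560603/5598720000000, min=2900368610519/466560000000, spread=3799043/71663616

Answer: 3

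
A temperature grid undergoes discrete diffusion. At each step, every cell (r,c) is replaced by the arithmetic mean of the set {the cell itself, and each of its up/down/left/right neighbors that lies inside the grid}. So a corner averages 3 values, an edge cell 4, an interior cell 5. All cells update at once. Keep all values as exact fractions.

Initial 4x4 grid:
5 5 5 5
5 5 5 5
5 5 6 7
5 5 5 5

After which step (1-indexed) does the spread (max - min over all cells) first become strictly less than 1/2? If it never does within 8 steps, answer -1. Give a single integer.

Answer: 4

Derivation:
Step 1: max=23/4, min=5, spread=3/4
Step 2: max=1351/240, min=5, spread=151/240
Step 3: max=5963/1080, min=5, spread=563/1080
Step 4: max=35359/6480, min=3013/600, spread=14093/32400
  -> spread < 1/2 first at step 4
Step 5: max=5262293/972000, min=18157/3600, spread=359903/972000
Step 6: max=31345543/5832000, min=911521/180000, spread=9061313/29160000
Step 7: max=4675850423/874800000, min=329407/64800, spread=228855923/874800000
Step 8: max=27924404179/5248800000, min=2478752753/486000000, spread=5769372233/26244000000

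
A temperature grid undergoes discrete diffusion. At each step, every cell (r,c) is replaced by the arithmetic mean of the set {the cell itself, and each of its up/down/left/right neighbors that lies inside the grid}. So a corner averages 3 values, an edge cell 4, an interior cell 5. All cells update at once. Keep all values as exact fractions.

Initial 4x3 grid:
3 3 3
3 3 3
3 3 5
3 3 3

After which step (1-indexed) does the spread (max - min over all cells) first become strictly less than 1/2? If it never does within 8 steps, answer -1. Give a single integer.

Step 1: max=11/3, min=3, spread=2/3
Step 2: max=211/60, min=3, spread=31/60
Step 3: max=1831/540, min=3, spread=211/540
  -> spread < 1/2 first at step 3
Step 4: max=178897/54000, min=2747/900, spread=14077/54000
Step 5: max=1598407/486000, min=165683/54000, spread=5363/24300
Step 6: max=47480809/14580000, min=92869/30000, spread=93859/583200
Step 7: max=2834674481/874800000, min=151136467/48600000, spread=4568723/34992000
Step 8: max=169244435629/52488000000, min=4555618889/1458000000, spread=8387449/83980800

Answer: 3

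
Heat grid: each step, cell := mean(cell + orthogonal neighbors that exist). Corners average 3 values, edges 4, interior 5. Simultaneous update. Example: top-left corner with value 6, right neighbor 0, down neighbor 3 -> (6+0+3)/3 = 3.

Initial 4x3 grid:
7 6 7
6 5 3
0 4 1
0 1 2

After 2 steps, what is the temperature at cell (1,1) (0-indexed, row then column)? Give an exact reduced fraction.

Step 1: cell (1,1) = 24/5
Step 2: cell (1,1) = 87/20
Full grid after step 2:
  205/36 1363/240 187/36
  68/15 87/20 499/120
  143/60 11/4 301/120
  55/36 337/240 67/36

Answer: 87/20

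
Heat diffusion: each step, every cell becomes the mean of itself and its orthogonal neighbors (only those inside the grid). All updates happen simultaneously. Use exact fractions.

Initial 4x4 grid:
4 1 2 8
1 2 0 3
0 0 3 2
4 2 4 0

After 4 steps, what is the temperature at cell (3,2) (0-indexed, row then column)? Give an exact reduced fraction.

Step 1: cell (3,2) = 9/4
Step 2: cell (3,2) = 171/80
Step 3: cell (3,2) = 4889/2400
Step 4: cell (3,2) = 145811/72000
Full grid after step 4:
  3347/1800 74113/36000 54143/21600 179831/64800
  20531/12000 28619/15000 405989/180000 111211/43200
  62069/36000 21641/12000 15497/7500 164101/72000
  7763/4320 135763/72000 145811/72000 5833/2700

Answer: 145811/72000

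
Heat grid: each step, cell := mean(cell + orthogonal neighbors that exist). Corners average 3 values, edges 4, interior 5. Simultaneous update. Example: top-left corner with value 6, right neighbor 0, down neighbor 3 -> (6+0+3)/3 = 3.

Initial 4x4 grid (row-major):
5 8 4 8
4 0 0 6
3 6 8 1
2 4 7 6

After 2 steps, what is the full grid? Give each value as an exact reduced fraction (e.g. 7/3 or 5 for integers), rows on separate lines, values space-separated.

After step 1:
  17/3 17/4 5 6
  3 18/5 18/5 15/4
  15/4 21/5 22/5 21/4
  3 19/4 25/4 14/3
After step 2:
  155/36 1111/240 377/80 59/12
  961/240 373/100 407/100 93/20
  279/80 207/50 237/50 271/60
  23/6 91/20 301/60 97/18

Answer: 155/36 1111/240 377/80 59/12
961/240 373/100 407/100 93/20
279/80 207/50 237/50 271/60
23/6 91/20 301/60 97/18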